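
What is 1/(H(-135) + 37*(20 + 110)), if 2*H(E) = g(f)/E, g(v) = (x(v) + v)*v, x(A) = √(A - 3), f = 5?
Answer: 14025690/67462270223 + 54*√2/67462270223 ≈ 0.00020791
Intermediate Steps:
x(A) = √(-3 + A)
g(v) = v*(v + √(-3 + v)) (g(v) = (√(-3 + v) + v)*v = (v + √(-3 + v))*v = v*(v + √(-3 + v)))
H(E) = (25 + 5*√2)/(2*E) (H(E) = ((5*(5 + √(-3 + 5)))/E)/2 = ((5*(5 + √2))/E)/2 = ((25 + 5*√2)/E)/2 = (25 + 5*√2)/(2*E))
1/(H(-135) + 37*(20 + 110)) = 1/((5/2)*(5 + √2)/(-135) + 37*(20 + 110)) = 1/((5/2)*(-1/135)*(5 + √2) + 37*130) = 1/((-5/54 - √2/54) + 4810) = 1/(259735/54 - √2/54)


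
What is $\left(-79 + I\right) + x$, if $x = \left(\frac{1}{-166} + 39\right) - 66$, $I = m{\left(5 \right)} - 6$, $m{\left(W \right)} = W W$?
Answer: $- \frac{14443}{166} \approx -87.006$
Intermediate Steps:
$m{\left(W \right)} = W^{2}$
$I = 19$ ($I = 5^{2} - 6 = 25 - 6 = 19$)
$x = - \frac{4483}{166}$ ($x = \left(- \frac{1}{166} + 39\right) - 66 = \frac{6473}{166} - 66 = - \frac{4483}{166} \approx -27.006$)
$\left(-79 + I\right) + x = \left(-79 + 19\right) - \frac{4483}{166} = -60 - \frac{4483}{166} = - \frac{14443}{166}$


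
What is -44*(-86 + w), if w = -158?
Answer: 10736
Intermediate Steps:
-44*(-86 + w) = -44*(-86 - 158) = -44*(-244) = 10736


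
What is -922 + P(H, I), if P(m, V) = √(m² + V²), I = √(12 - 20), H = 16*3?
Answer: -922 + 2*√574 ≈ -874.08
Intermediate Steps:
H = 48
I = 2*I*√2 (I = √(-8) = 2*I*√2 ≈ 2.8284*I)
P(m, V) = √(V² + m²)
-922 + P(H, I) = -922 + √((2*I*√2)² + 48²) = -922 + √(-8 + 2304) = -922 + √2296 = -922 + 2*√574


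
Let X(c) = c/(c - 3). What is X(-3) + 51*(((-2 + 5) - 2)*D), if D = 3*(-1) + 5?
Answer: 205/2 ≈ 102.50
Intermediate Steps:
D = 2 (D = -3 + 5 = 2)
X(c) = c/(-3 + c)
X(-3) + 51*(((-2 + 5) - 2)*D) = -3/(-3 - 3) + 51*(((-2 + 5) - 2)*2) = -3/(-6) + 51*((3 - 2)*2) = -3*(-⅙) + 51*(1*2) = ½ + 51*2 = ½ + 102 = 205/2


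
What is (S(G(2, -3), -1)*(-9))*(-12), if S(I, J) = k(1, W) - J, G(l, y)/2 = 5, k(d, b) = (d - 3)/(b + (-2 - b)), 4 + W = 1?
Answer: 216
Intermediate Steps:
W = -3 (W = -4 + 1 = -3)
k(d, b) = 3/2 - d/2 (k(d, b) = (-3 + d)/(-2) = (-3 + d)*(-1/2) = 3/2 - d/2)
G(l, y) = 10 (G(l, y) = 2*5 = 10)
S(I, J) = 1 - J (S(I, J) = (3/2 - 1/2*1) - J = (3/2 - 1/2) - J = 1 - J)
(S(G(2, -3), -1)*(-9))*(-12) = ((1 - 1*(-1))*(-9))*(-12) = ((1 + 1)*(-9))*(-12) = (2*(-9))*(-12) = -18*(-12) = 216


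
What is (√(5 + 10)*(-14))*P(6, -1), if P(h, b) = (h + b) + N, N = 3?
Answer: -112*√15 ≈ -433.77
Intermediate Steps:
P(h, b) = 3 + b + h (P(h, b) = (h + b) + 3 = (b + h) + 3 = 3 + b + h)
(√(5 + 10)*(-14))*P(6, -1) = (√(5 + 10)*(-14))*(3 - 1 + 6) = (√15*(-14))*8 = -14*√15*8 = -112*√15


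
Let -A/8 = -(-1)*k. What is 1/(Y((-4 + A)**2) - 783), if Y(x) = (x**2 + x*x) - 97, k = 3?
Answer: 1/1228432 ≈ 8.1405e-7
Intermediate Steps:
A = -24 (A = -(-8)*(-1*3) = -(-8)*(-3) = -8*3 = -24)
Y(x) = -97 + 2*x**2 (Y(x) = (x**2 + x**2) - 97 = 2*x**2 - 97 = -97 + 2*x**2)
1/(Y((-4 + A)**2) - 783) = 1/((-97 + 2*((-4 - 24)**2)**2) - 783) = 1/((-97 + 2*((-28)**2)**2) - 783) = 1/((-97 + 2*784**2) - 783) = 1/((-97 + 2*614656) - 783) = 1/((-97 + 1229312) - 783) = 1/(1229215 - 783) = 1/1228432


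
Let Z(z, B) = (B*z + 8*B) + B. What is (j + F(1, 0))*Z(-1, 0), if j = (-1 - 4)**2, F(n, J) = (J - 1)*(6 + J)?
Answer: 0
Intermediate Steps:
Z(z, B) = 9*B + B*z (Z(z, B) = (8*B + B*z) + B = 9*B + B*z)
F(n, J) = (-1 + J)*(6 + J)
j = 25 (j = (-5)**2 = 25)
(j + F(1, 0))*Z(-1, 0) = (25 + (-6 + 0**2 + 5*0))*(0*(9 - 1)) = (25 + (-6 + 0 + 0))*(0*8) = (25 - 6)*0 = 19*0 = 0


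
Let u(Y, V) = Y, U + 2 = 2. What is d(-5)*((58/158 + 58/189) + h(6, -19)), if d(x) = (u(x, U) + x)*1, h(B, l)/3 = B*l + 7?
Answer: 47827880/14931 ≈ 3203.3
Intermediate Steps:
U = 0 (U = -2 + 2 = 0)
h(B, l) = 21 + 3*B*l (h(B, l) = 3*(B*l + 7) = 3*(7 + B*l) = 21 + 3*B*l)
d(x) = 2*x (d(x) = (x + x)*1 = (2*x)*1 = 2*x)
d(-5)*((58/158 + 58/189) + h(6, -19)) = (2*(-5))*((58/158 + 58/189) + (21 + 3*6*(-19))) = -10*((58*(1/158) + 58*(1/189)) + (21 - 342)) = -10*((29/79 + 58/189) - 321) = -10*(10063/14931 - 321) = -10*(-4782788/14931) = 47827880/14931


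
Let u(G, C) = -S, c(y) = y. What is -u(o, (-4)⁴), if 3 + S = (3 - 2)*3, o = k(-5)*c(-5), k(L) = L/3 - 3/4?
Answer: 0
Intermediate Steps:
k(L) = -¾ + L/3 (k(L) = L*(⅓) - 3*¼ = L/3 - ¾ = -¾ + L/3)
o = 145/12 (o = (-¾ + (⅓)*(-5))*(-5) = (-¾ - 5/3)*(-5) = -29/12*(-5) = 145/12 ≈ 12.083)
S = 0 (S = -3 + (3 - 2)*3 = -3 + 1*3 = -3 + 3 = 0)
u(G, C) = 0 (u(G, C) = -1*0 = 0)
-u(o, (-4)⁴) = -1*0 = 0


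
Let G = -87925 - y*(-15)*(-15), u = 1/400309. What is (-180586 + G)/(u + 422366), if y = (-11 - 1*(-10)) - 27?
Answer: -104965423199/169076911095 ≈ -0.62081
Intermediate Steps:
u = 1/400309 ≈ 2.4981e-6
y = -28 (y = (-11 + 10) - 27 = -1 - 27 = -28)
G = -81625 (G = -87925 - (-28*(-15))*(-15) = -87925 - 420*(-15) = -87925 - 1*(-6300) = -87925 + 6300 = -81625)
(-180586 + G)/(u + 422366) = (-180586 - 81625)/(1/400309 + 422366) = -262211/169076911095/400309 = -262211*400309/169076911095 = -104965423199/169076911095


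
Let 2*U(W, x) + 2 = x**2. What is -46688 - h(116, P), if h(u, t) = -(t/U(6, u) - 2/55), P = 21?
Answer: -2467695997/52855 ≈ -46688.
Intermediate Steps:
U(W, x) = -1 + x**2/2
h(u, t) = 2/55 - t/(-1 + u**2/2) (h(u, t) = -(t/(-1 + u**2/2) - 2/55) = -(-2/55 + t/(-1 + u**2/2)) = 2/55 - t/(-1 + u**2/2))
-46688 - h(116, P) = -46688 - 2*(-2 + 116**2 - 55*21)/(55*(-2 + 116**2)) = -46688 - 2*(-2 + 13456 - 1155)/(55*(-2 + 13456)) = -46688 - 2*12299/(55*13454) = -46688 - 1*1757/52855 = -46688 - 1757/52855 = -2467695997/52855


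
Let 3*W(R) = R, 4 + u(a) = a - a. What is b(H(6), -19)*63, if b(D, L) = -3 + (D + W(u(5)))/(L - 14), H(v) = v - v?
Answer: -2051/11 ≈ -186.45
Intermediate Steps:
u(a) = -4 (u(a) = -4 + (a - a) = -4 + 0 = -4)
W(R) = R/3
H(v) = 0
b(D, L) = -3 + (-4/3 + D)/(-14 + L) (b(D, L) = -3 + (D + (1/3)*(-4))/(L - 14) = -3 + (D - 4/3)/(-14 + L) = -3 + (-4/3 + D)/(-14 + L))
b(H(6), -19)*63 = ((122/3 + 0 - 3*(-19))/(-14 - 19))*63 = ((122/3 + 0 + 57)/(-33))*63 = -1/33*293/3*63 = -293/99*63 = -2051/11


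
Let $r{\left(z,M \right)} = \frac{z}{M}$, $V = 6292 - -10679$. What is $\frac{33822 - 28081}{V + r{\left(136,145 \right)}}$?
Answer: $\frac{832445}{2460931} \approx 0.33826$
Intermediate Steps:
$V = 16971$ ($V = 6292 + 10679 = 16971$)
$\frac{33822 - 28081}{V + r{\left(136,145 \right)}} = \frac{33822 - 28081}{16971 + \frac{136}{145}} = \frac{5741}{16971 + 136 \cdot \frac{1}{145}} = \frac{5741}{16971 + \frac{136}{145}} = \frac{5741}{\frac{2460931}{145}} = 5741 \cdot \frac{145}{2460931} = \frac{832445}{2460931}$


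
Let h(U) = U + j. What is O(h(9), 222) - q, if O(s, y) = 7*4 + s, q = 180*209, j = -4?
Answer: -37587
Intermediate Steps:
q = 37620
h(U) = -4 + U (h(U) = U - 4 = -4 + U)
O(s, y) = 28 + s
O(h(9), 222) - q = (28 + (-4 + 9)) - 1*37620 = (28 + 5) - 37620 = 33 - 37620 = -37587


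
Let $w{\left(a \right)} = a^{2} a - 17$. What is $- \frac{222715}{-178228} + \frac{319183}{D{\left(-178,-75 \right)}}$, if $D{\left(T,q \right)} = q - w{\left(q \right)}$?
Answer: $\frac{150832320879}{75179600276} \approx 2.0063$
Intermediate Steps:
$w{\left(a \right)} = -17 + a^{3}$ ($w{\left(a \right)} = a^{3} - 17 = -17 + a^{3}$)
$D{\left(T,q \right)} = 17 + q - q^{3}$ ($D{\left(T,q \right)} = q - \left(-17 + q^{3}\right) = 17 + q - q^{3}$)
$- \frac{222715}{-178228} + \frac{319183}{D{\left(-178,-75 \right)}} = - \frac{222715}{-178228} + \frac{319183}{17 - 75 - \left(-75\right)^{3}} = \left(-222715\right) \left(- \frac{1}{178228}\right) + \frac{319183}{17 - 75 - -421875} = \frac{222715}{178228} + \frac{319183}{17 - 75 + 421875} = \frac{222715}{178228} + \frac{319183}{421817} = \frac{150832320879}{75179600276}$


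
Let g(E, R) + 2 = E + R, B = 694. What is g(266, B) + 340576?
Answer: 341534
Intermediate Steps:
g(E, R) = -2 + E + R (g(E, R) = -2 + (E + R) = -2 + E + R)
g(266, B) + 340576 = (-2 + 266 + 694) + 340576 = 958 + 340576 = 341534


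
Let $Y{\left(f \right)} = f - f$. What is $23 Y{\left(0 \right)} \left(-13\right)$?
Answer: $0$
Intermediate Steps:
$Y{\left(f \right)} = 0$
$23 Y{\left(0 \right)} \left(-13\right) = 23 \cdot 0 \left(-13\right) = 0 \left(-13\right) = 0$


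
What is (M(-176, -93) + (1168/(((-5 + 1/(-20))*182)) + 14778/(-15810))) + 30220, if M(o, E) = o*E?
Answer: 1128228047347/24218285 ≈ 46586.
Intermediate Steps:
M(o, E) = E*o
(M(-176, -93) + (1168/(((-5 + 1/(-20))*182)) + 14778/(-15810))) + 30220 = (-93*(-176) + (1168/(((-5 + 1/(-20))*182)) + 14778/(-15810))) + 30220 = (16368 + (1168/(((-5 - 1/20)*182)) + 14778*(-1/15810))) + 30220 = (16368 + (1168/((-101/20*182)) - 2463/2635)) + 30220 = (16368 + (1168/(-9191/10) - 2463/2635)) + 30220 = (16368 + (1168*(-10/9191) - 2463/2635)) + 30220 = (16368 + (-11680/9191 - 2463/2635)) + 30220 = (16368 - 53414233/24218285) + 30220 = 396351474647/24218285 + 30220 = 1128228047347/24218285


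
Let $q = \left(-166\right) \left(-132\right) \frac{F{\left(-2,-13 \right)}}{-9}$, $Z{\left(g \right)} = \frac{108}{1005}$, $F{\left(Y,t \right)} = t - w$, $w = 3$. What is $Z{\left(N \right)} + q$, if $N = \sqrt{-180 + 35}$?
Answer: $\frac{39149548}{1005} \approx 38955.0$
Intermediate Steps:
$N = i \sqrt{145}$ ($N = \sqrt{-145} = i \sqrt{145} \approx 12.042 i$)
$F{\left(Y,t \right)} = -3 + t$ ($F{\left(Y,t \right)} = t - 3 = -3 + t$)
$Z{\left(g \right)} = \frac{36}{335}$ ($Z{\left(g \right)} = 108 \cdot \frac{1}{1005} = \frac{36}{335}$)
$q = \frac{116864}{3}$ ($q = \left(-166\right) \left(-132\right) \frac{-3 - 13}{-9} = 21912 \left(\left(-16\right) \left(- \frac{1}{9}\right)\right) = 21912 \cdot \frac{16}{9} = \frac{116864}{3} \approx 38955.0$)
$Z{\left(N \right)} + q = \frac{36}{335} + \frac{116864}{3} = \frac{39149548}{1005}$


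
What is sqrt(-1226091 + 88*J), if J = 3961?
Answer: I*sqrt(877523) ≈ 936.76*I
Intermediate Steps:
sqrt(-1226091 + 88*J) = sqrt(-1226091 + 88*3961) = sqrt(-1226091 + 348568) = sqrt(-877523) = I*sqrt(877523)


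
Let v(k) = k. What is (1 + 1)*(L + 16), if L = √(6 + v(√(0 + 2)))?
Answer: 32 + 2*√(6 + √2) ≈ 37.446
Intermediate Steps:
L = √(6 + √2) (L = √(6 + √(0 + 2)) = √(6 + √2) ≈ 2.7229)
(1 + 1)*(L + 16) = (1 + 1)*(√(6 + √2) + 16) = 2*(16 + √(6 + √2)) = 32 + 2*√(6 + √2)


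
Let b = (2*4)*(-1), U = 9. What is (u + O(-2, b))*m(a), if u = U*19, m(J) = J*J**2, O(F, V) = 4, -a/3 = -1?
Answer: 4725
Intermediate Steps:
a = 3 (a = -3*(-1) = 3)
b = -8 (b = 8*(-1) = -8)
m(J) = J**3
u = 171 (u = 9*19 = 171)
(u + O(-2, b))*m(a) = (171 + 4)*3**3 = 175*27 = 4725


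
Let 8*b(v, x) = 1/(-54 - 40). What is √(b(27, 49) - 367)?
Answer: 3*I*√1441255/188 ≈ 19.157*I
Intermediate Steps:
b(v, x) = -1/752 (b(v, x) = 1/(8*(-54 - 40)) = (⅛)/(-94) = (⅛)*(-1/94) = -1/752)
√(b(27, 49) - 367) = √(-1/752 - 367) = √(-275985/752) = 3*I*√1441255/188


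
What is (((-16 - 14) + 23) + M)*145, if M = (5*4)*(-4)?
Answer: -12615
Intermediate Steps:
M = -80 (M = 20*(-4) = -80)
(((-16 - 14) + 23) + M)*145 = (((-16 - 14) + 23) - 80)*145 = ((-30 + 23) - 80)*145 = (-7 - 80)*145 = -87*145 = -12615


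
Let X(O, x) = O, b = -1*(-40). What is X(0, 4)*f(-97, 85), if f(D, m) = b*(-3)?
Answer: 0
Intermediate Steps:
b = 40
f(D, m) = -120 (f(D, m) = 40*(-3) = -120)
X(0, 4)*f(-97, 85) = 0*(-120) = 0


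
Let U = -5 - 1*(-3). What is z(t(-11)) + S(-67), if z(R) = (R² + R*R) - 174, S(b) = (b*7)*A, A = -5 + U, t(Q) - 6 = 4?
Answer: 3309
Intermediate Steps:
U = -2 (U = -5 + 3 = -2)
t(Q) = 10 (t(Q) = 6 + 4 = 10)
A = -7 (A = -5 - 2 = -7)
S(b) = -49*b (S(b) = (b*7)*(-7) = (7*b)*(-7) = -49*b)
z(R) = -174 + 2*R² (z(R) = (R² + R²) - 174 = 2*R² - 174 = -174 + 2*R²)
z(t(-11)) + S(-67) = (-174 + 2*10²) - 49*(-67) = (-174 + 2*100) + 3283 = (-174 + 200) + 3283 = 26 + 3283 = 3309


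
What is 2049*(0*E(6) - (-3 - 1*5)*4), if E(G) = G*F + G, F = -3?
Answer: 65568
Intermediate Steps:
E(G) = -2*G (E(G) = G*(-3) + G = -3*G + G = -2*G)
2049*(0*E(6) - (-3 - 1*5)*4) = 2049*(0*(-2*6) - (-3 - 1*5)*4) = 2049*(0*(-12) - (-3 - 5)*4) = 2049*(0 - 1*(-8)*4) = 2049*(0 + 8*4) = 2049*(0 + 32) = 2049*32 = 65568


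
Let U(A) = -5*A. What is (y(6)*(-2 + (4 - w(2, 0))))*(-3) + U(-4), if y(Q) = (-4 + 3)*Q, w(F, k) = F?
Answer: 20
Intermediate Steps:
y(Q) = -Q
(y(6)*(-2 + (4 - w(2, 0))))*(-3) + U(-4) = ((-1*6)*(-2 + (4 - 1*2)))*(-3) - 5*(-4) = -6*(-2 + (4 - 2))*(-3) + 20 = -6*(-2 + 2)*(-3) + 20 = -6*0*(-3) + 20 = 0*(-3) + 20 = 0 + 20 = 20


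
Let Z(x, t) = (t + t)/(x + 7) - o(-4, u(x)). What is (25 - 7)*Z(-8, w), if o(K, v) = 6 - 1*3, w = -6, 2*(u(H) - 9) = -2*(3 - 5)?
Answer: 162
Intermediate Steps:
u(H) = 11 (u(H) = 9 + (-2*(3 - 5))/2 = 9 + (-2*(-2))/2 = 9 + (½)*4 = 9 + 2 = 11)
o(K, v) = 3 (o(K, v) = 6 - 3 = 3)
Z(x, t) = -3 + 2*t/(7 + x) (Z(x, t) = (t + t)/(x + 7) - 1*3 = (2*t)/(7 + x) - 3 = 2*t/(7 + x) - 3 = -3 + 2*t/(7 + x))
(25 - 7)*Z(-8, w) = (25 - 7)*((-21 - 3*(-8) + 2*(-6))/(7 - 8)) = 18*((-21 + 24 - 12)/(-1)) = 18*(-1*(-9)) = 18*9 = 162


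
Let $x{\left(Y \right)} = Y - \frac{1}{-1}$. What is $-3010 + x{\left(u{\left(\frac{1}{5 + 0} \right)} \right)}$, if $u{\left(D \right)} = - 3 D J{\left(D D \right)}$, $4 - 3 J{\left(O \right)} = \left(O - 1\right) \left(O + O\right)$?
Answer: $- \frac{9405673}{3125} \approx -3009.8$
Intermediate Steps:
$J{\left(O \right)} = \frac{4}{3} - \frac{2 O \left(-1 + O\right)}{3}$ ($J{\left(O \right)} = \frac{4}{3} - \frac{\left(O - 1\right) \left(O + O\right)}{3} = \frac{4}{3} - \frac{\left(-1 + O\right) 2 O}{3} = \frac{4}{3} - \frac{2 O \left(-1 + O\right)}{3}$)
$u{\left(D \right)} = - 3 D \left(\frac{4}{3} - \frac{2 D^{4}}{3} + \frac{2 D^{2}}{3}\right)$ ($u{\left(D \right)} = - 3 D \left(\frac{4}{3} - \frac{2 \left(D D\right)^{2}}{3} + \frac{2 D D}{3}\right) = - 3 D \left(\frac{4}{3} - \frac{2 \left(D^{2}\right)^{2}}{3} + \frac{2 D^{2}}{3}\right) = - 3 D \left(\frac{4}{3} - \frac{2 D^{4}}{3} + \frac{2 D^{2}}{3}\right)$)
$x{\left(Y \right)} = 1 + Y$ ($x{\left(Y \right)} = Y - -1 = Y + 1 = 1 + Y$)
$-3010 + x{\left(u{\left(\frac{1}{5 + 0} \right)} \right)} = -3010 + \left(1 + \frac{2 \left(-2 + \left(\frac{1}{5 + 0}\right)^{4} - \left(\frac{1}{5 + 0}\right)^{2}\right)}{5 + 0}\right) = -3010 + \left(1 + \frac{2 \left(-2 + \left(\frac{1}{5}\right)^{4} - \left(\frac{1}{5}\right)^{2}\right)}{5}\right) = -3010 + \left(1 + 2 \cdot \frac{1}{5} \left(-2 + \left(\frac{1}{5}\right)^{4} - \left(\frac{1}{5}\right)^{2}\right)\right) = -3010 + \left(1 + 2 \cdot \frac{1}{5} \left(-2 + \frac{1}{625} - \frac{1}{25}\right)\right) = -3010 + \left(1 + 2 \cdot \frac{1}{5} \left(- \frac{1274}{625}\right)\right) = -3010 + \left(1 - \frac{2548}{3125}\right) = -3010 + \frac{577}{3125} = - \frac{9405673}{3125}$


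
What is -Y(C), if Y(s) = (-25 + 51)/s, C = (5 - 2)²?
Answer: -26/9 ≈ -2.8889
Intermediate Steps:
C = 9 (C = 3² = 9)
Y(s) = 26/s
-Y(C) = -26/9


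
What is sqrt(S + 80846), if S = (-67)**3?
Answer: I*sqrt(219917) ≈ 468.95*I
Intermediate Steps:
S = -300763
sqrt(S + 80846) = sqrt(-300763 + 80846) = sqrt(-219917) = I*sqrt(219917)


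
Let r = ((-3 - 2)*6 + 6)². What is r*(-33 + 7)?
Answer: -14976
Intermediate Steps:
r = 576 (r = (-5*6 + 6)² = (-30 + 6)² = (-24)² = 576)
r*(-33 + 7) = 576*(-33 + 7) = 576*(-26) = -14976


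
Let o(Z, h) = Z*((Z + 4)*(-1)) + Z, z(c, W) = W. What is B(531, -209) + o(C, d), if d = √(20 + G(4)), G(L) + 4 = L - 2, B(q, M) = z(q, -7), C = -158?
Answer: -24497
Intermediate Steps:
B(q, M) = -7
G(L) = -6 + L (G(L) = -4 + (L - 2) = -4 + (-2 + L) = -6 + L)
d = 3*√2 (d = √(20 + (-6 + 4)) = √(20 - 2) = √18 = 3*√2 ≈ 4.2426)
o(Z, h) = Z + Z*(-4 - Z) (o(Z, h) = Z*((4 + Z)*(-1)) + Z = Z*(-4 - Z) + Z = Z + Z*(-4 - Z))
B(531, -209) + o(C, d) = -7 - 1*(-158)*(3 - 158) = -7 - 1*(-158)*(-155) = -7 - 24490 = -24497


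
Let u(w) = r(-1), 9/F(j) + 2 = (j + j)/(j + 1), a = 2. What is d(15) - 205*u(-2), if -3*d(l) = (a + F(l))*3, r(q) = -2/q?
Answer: -340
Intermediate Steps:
F(j) = 9/(-2 + 2*j/(1 + j)) (F(j) = 9/(-2 + (j + j)/(j + 1)) = 9/(-2 + (2*j)/(1 + j)) = 9/(-2 + 2*j/(1 + j)))
u(w) = 2 (u(w) = -2/(-1) = -2*(-1) = 2)
d(l) = 5/2 + 9*l/2 (d(l) = -(2 + (-9/2 - 9*l/2))*3/3 = -(-5/2 - 9*l/2)*3/3 = -(-15/2 - 27*l/2)/3 = 5/2 + 9*l/2)
d(15) - 205*u(-2) = (5/2 + (9/2)*15) - 205*2 = (5/2 + 135/2) - 410 = 70 - 410 = -340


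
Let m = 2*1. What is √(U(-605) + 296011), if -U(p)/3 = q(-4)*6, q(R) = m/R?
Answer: 38*√205 ≈ 544.08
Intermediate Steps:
m = 2
q(R) = 2/R
U(p) = 9 (U(p) = -3*2/(-4)*6 = -3*2*(-¼)*6 = -(-3)*6/2 = -3*(-3) = 9)
√(U(-605) + 296011) = √(9 + 296011) = √296020 = 38*√205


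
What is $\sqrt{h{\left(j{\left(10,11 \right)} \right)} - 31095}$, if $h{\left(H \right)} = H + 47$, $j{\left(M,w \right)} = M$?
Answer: $i \sqrt{31038} \approx 176.18 i$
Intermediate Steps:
$h{\left(H \right)} = 47 + H$
$\sqrt{h{\left(j{\left(10,11 \right)} \right)} - 31095} = \sqrt{\left(47 + 10\right) - 31095} = \sqrt{57 - 31095} = \sqrt{-31038} = i \sqrt{31038}$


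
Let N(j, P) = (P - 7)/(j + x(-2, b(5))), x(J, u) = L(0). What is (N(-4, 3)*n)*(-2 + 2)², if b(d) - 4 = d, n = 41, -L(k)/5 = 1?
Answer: 0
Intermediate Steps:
L(k) = -5 (L(k) = -5*1 = -5)
b(d) = 4 + d
x(J, u) = -5
N(j, P) = (-7 + P)/(-5 + j) (N(j, P) = (P - 7)/(j - 5) = (-7 + P)/(-5 + j))
(N(-4, 3)*n)*(-2 + 2)² = (((-7 + 3)/(-5 - 4))*41)*(-2 + 2)² = ((-4/(-9))*41)*0² = (-⅑*(-4)*41)*0 = ((4/9)*41)*0 = (164/9)*0 = 0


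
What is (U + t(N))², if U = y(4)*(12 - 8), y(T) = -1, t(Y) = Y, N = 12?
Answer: 64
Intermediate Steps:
U = -4 (U = -(12 - 8) = -1*4 = -4)
(U + t(N))² = (-4 + 12)² = 8² = 64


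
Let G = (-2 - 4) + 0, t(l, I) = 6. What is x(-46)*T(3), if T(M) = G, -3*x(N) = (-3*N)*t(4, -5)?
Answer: 1656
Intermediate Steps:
G = -6 (G = -6 + 0 = -6)
x(N) = 6*N (x(N) = -(-3*N)*6/3 = -(-6)*N = 6*N)
T(M) = -6
x(-46)*T(3) = (6*(-46))*(-6) = -276*(-6) = 1656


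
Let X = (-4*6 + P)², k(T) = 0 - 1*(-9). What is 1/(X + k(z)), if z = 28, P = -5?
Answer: 1/850 ≈ 0.0011765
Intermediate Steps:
k(T) = 9 (k(T) = 0 + 9 = 9)
X = 841 (X = (-4*6 - 5)² = (-24 - 5)² = (-29)² = 841)
1/(X + k(z)) = 1/(841 + 9) = 1/850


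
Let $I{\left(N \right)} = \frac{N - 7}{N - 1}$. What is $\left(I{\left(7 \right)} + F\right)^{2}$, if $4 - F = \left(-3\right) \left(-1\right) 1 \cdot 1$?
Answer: $1$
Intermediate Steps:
$F = 1$ ($F = 4 - \left(-3\right) \left(-1\right) 1 \cdot 1 = 4 - 3 \cdot 1 = 4 - 3 = 1$)
$I{\left(N \right)} = \frac{-7 + N}{-1 + N}$
$\left(I{\left(7 \right)} + F\right)^{2} = \left(\frac{-7 + 7}{-1 + 7} + 1\right)^{2} = \left(\frac{1}{6} \cdot 0 + 1\right)^{2} = \left(0 + 1\right)^{2} = 1^{2} = 1$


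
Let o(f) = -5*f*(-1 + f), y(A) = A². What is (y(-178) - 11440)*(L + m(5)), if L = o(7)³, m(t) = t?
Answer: -187479582780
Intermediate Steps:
o(f) = -5*f*(-1 + f)
L = -9261000 (L = (5*7*(1 - 1*7))³ = (5*7*(1 - 7))³ = (5*7*(-6))³ = (-210)³ = -9261000)
(y(-178) - 11440)*(L + m(5)) = ((-178)² - 11440)*(-9261000 + 5) = (31684 - 11440)*(-9260995) = 20244*(-9260995) = -187479582780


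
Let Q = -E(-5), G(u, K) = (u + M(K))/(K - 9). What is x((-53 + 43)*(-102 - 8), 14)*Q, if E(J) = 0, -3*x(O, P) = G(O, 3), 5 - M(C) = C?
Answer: 0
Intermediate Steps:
M(C) = 5 - C
G(u, K) = (5 + u - K)/(-9 + K) (G(u, K) = (u + (5 - K))/(K - 9) = (5 + u - K)/(-9 + K))
x(O, P) = ⅑ + O/18 (x(O, P) = -(5 + O - 1*3)/(3*(-9 + 3)) = -(5 + O - 3)/(3*(-6)) = -(-1)*(2 + O)/18 = -(-⅓ - O/6)/3 = ⅑ + O/18)
Q = 0 (Q = -1*0 = 0)
x((-53 + 43)*(-102 - 8), 14)*Q = (⅑ + ((-53 + 43)*(-102 - 8))/18)*0 = (⅑ + (-10*(-110))/18)*0 = (⅑ + (1/18)*1100)*0 = (⅑ + 550/9)*0 = (551/9)*0 = 0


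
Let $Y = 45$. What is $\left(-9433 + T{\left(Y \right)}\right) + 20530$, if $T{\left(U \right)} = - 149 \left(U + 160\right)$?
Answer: $-19448$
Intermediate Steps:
$T{\left(U \right)} = -23840 - 149 U$ ($T{\left(U \right)} = - 149 \left(160 + U\right) = -23840 - 149 U$)
$\left(-9433 + T{\left(Y \right)}\right) + 20530 = \left(-9433 - 30545\right) + 20530 = -39978 + 20530 = -19448$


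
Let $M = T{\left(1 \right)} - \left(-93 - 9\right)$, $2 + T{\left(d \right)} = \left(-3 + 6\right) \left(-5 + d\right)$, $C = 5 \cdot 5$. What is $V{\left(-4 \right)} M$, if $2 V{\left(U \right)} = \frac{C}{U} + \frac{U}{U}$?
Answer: $-231$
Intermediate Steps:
$C = 25$
$T{\left(d \right)} = -17 + 3 d$ ($T{\left(d \right)} = -2 + \left(-3 + 6\right) \left(-5 + d\right) = -2 + 3 \left(-5 + d\right) = -2 + \left(-15 + 3 d\right) = -17 + 3 d$)
$V{\left(U \right)} = \frac{1}{2} + \frac{25}{2 U}$ ($V{\left(U \right)} = \frac{\frac{25}{U} + \frac{U}{U}}{2} = \frac{\frac{25}{U} + 1}{2} = \frac{1 + \frac{25}{U}}{2} = \frac{1}{2} + \frac{25}{2 U}$)
$M = 88$ ($M = \left(-17 + 3 \cdot 1\right) - \left(-93 - 9\right) = \left(-17 + 3\right) - -102 = -14 + 102 = 88$)
$V{\left(-4 \right)} M = \frac{25 - 4}{2 \left(-4\right)} 88 = \frac{1}{2} \left(- \frac{1}{4}\right) 21 \cdot 88 = \left(- \frac{21}{8}\right) 88 = -231$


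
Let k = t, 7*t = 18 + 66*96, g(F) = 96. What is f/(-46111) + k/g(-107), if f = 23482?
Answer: 46201565/5164432 ≈ 8.9461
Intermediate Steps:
t = 6354/7 (t = (18 + 66*96)/7 = (18 + 6336)/7 = (1/7)*6354 = 6354/7 ≈ 907.71)
k = 6354/7 ≈ 907.71
f/(-46111) + k/g(-107) = 23482/(-46111) + (6354/7)/96 = 23482*(-1/46111) + (6354/7)*(1/96) = -23482/46111 + 1059/112 = 46201565/5164432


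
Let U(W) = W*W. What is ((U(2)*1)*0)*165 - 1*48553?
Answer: -48553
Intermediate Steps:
U(W) = W²
((U(2)*1)*0)*165 - 1*48553 = ((2²*1)*0)*165 - 1*48553 = ((4*1)*0)*165 - 48553 = (4*0)*165 - 48553 = 0*165 - 48553 = 0 - 48553 = -48553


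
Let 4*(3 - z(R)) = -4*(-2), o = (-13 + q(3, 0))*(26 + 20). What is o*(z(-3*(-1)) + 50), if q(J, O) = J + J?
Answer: -16422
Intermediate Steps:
q(J, O) = 2*J
o = -322 (o = (-13 + 2*3)*(26 + 20) = (-13 + 6)*46 = -7*46 = -322)
z(R) = 1 (z(R) = 3 - (-1)*(-2) = 3 - 1/4*8 = 3 - 2 = 1)
o*(z(-3*(-1)) + 50) = -322*(1 + 50) = -322*51 = -16422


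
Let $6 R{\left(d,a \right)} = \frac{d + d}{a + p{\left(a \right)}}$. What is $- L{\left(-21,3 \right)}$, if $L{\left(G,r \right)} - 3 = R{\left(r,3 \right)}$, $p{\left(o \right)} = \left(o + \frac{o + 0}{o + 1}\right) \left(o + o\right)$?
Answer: $- \frac{155}{51} \approx -3.0392$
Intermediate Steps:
$p{\left(o \right)} = 2 o \left(o + \frac{o}{1 + o}\right)$ ($p{\left(o \right)} = \left(o + \frac{o}{1 + o}\right) 2 o = 2 o \left(o + \frac{o}{1 + o}\right)$)
$R{\left(d,a \right)} = \frac{d}{3 \left(a + \frac{2 a^{2} \left(2 + a\right)}{1 + a}\right)}$ ($R{\left(d,a \right)} = \frac{\left(d + d\right) \frac{1}{a + \frac{2 a^{2} \left(2 + a\right)}{1 + a}}}{6} = \frac{2 d \frac{1}{a + \frac{2 a^{2} \left(2 + a\right)}{1 + a}}}{6} = \frac{d}{3 \left(a + \frac{2 a^{2} \left(2 + a\right)}{1 + a}\right)}$)
$L{\left(G,r \right)} = 3 + \frac{2 r}{153}$ ($L{\left(G,r \right)} = 3 + \frac{r \left(1 + 3\right)}{3 \cdot 3 \left(1 + 3 + 2 \cdot 3 \left(2 + 3\right)\right)} = 3 + \frac{1}{3} r \frac{1}{3} \frac{1}{1 + 3 + 2 \cdot 3 \cdot 5} \cdot 4 = 3 + \frac{1}{3} r \frac{1}{3} \frac{1}{1 + 3 + 30} \cdot 4 = 3 + \frac{1}{3} r \frac{1}{3} \cdot \frac{1}{34} \cdot 4 = 3 + \frac{2 r}{153}$)
$- L{\left(-21,3 \right)} = - (3 + \frac{2}{153} \cdot 3) = - (3 + \frac{2}{51}) = \left(-1\right) \frac{155}{51} = - \frac{155}{51}$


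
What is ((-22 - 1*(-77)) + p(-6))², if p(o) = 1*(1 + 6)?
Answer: 3844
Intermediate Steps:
p(o) = 7 (p(o) = 1*7 = 7)
((-22 - 1*(-77)) + p(-6))² = ((-22 - 1*(-77)) + 7)² = ((-22 + 77) + 7)² = (55 + 7)² = 62² = 3844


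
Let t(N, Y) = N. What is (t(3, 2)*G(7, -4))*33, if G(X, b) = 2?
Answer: 198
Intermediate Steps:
(t(3, 2)*G(7, -4))*33 = (3*2)*33 = 6*33 = 198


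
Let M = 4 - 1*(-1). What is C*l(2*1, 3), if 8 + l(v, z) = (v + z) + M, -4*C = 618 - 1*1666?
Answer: 524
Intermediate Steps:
M = 5 (M = 4 + 1 = 5)
C = 262 (C = -(618 - 1*1666)/4 = -(618 - 1666)/4 = -¼*(-1048) = 262)
l(v, z) = -3 + v + z (l(v, z) = -8 + ((v + z) + 5) = -8 + (5 + v + z) = -3 + v + z)
C*l(2*1, 3) = 262*(-3 + 2*1 + 3) = 262*(-3 + 2 + 3) = 262*2 = 524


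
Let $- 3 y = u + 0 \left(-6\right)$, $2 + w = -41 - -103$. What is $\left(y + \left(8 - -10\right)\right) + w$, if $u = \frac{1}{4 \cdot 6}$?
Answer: $\frac{5615}{72} \approx 77.986$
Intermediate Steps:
$w = 60$ ($w = -2 - -62 = -2 + \left(-41 + 103\right) = -2 + 62 = 60$)
$u = \frac{1}{24}$ ($u = \frac{1}{4} \cdot \frac{1}{6} = \frac{1}{24} \approx 0.041667$)
$y = - \frac{1}{72}$ ($y = - \frac{\frac{1}{24} + 0 \left(-6\right)}{3} = - \frac{\frac{1}{24} + 0}{3} = \left(- \frac{1}{3}\right) \frac{1}{24} = - \frac{1}{72} \approx -0.013889$)
$\left(y + \left(8 - -10\right)\right) + w = \left(- \frac{1}{72} + \left(8 - -10\right)\right) + 60 = \left(- \frac{1}{72} + \left(8 + 10\right)\right) + 60 = \left(- \frac{1}{72} + 18\right) + 60 = \frac{1295}{72} + 60 = \frac{5615}{72}$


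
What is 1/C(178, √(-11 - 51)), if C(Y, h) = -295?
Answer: -1/295 ≈ -0.0033898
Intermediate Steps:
1/C(178, √(-11 - 51)) = 1/(-295) = -1/295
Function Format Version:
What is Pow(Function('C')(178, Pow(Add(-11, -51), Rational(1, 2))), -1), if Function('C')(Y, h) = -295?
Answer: Rational(-1, 295) ≈ -0.0033898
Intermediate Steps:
Pow(Function('C')(178, Pow(Add(-11, -51), Rational(1, 2))), -1) = Pow(-295, -1) = Rational(-1, 295)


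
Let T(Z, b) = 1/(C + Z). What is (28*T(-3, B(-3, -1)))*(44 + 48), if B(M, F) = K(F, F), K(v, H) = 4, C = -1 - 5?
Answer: -2576/9 ≈ -286.22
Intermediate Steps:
C = -6
B(M, F) = 4
T(Z, b) = 1/(-6 + Z)
(28*T(-3, B(-3, -1)))*(44 + 48) = (28/(-6 - 3))*(44 + 48) = (28/(-9))*92 = (28*(-1/9))*92 = -28/9*92 = -2576/9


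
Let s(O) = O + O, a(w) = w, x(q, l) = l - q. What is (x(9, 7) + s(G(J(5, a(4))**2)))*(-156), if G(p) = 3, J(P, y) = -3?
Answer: -624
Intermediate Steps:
s(O) = 2*O
(x(9, 7) + s(G(J(5, a(4))**2)))*(-156) = ((7 - 1*9) + 2*3)*(-156) = ((7 - 9) + 6)*(-156) = (-2 + 6)*(-156) = 4*(-156) = -624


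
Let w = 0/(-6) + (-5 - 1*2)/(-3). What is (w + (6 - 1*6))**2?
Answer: 49/9 ≈ 5.4444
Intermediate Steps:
w = 7/3 (w = 0*(-1/6) + (-5 - 2)*(-1/3) = 0 - 7*(-1/3) = 0 + 7/3 = 7/3 ≈ 2.3333)
(w + (6 - 1*6))**2 = (7/3 + (6 - 1*6))**2 = (7/3 + (6 - 6))**2 = (7/3 + 0)**2 = (7/3)**2 = 49/9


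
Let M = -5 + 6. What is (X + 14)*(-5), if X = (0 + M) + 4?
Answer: -95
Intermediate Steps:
M = 1
X = 5 (X = (0 + 1) + 4 = 1 + 4 = 5)
(X + 14)*(-5) = (5 + 14)*(-5) = 19*(-5) = -95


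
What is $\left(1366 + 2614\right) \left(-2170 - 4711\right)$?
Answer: $-27386380$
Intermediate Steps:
$\left(1366 + 2614\right) \left(-2170 - 4711\right) = 3980 \left(-6881\right) = -27386380$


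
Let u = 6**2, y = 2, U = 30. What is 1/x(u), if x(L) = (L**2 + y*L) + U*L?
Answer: 1/2448 ≈ 0.00040850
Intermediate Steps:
u = 36
x(L) = L**2 + 32*L (x(L) = (L**2 + 2*L) + 30*L = L**2 + 32*L)
1/x(u) = 1/(36*(32 + 36)) = 1/(36*68) = 1/2448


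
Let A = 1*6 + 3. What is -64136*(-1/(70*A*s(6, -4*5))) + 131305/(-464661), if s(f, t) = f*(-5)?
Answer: -896754511/243947025 ≈ -3.6760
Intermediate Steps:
s(f, t) = -5*f
A = 9 (A = 6 + 3 = 9)
-64136*(-1/(70*A*s(6, -4*5))) + 131305/(-464661) = -64136/((-5*6*9)*(-70)) + 131305/(-464661) = -64136/(-30*9*(-70)) + 131305*(-1/464661) = -64136/((-270*(-70))) - 131305/464661 = -64136/18900 - 131305/464661 = -64136*1/18900 - 131305/464661 = -16034/4725 - 131305/464661 = -896754511/243947025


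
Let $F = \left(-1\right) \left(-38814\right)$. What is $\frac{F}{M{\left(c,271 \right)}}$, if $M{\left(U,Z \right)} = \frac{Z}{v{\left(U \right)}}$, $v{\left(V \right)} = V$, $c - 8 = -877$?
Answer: $- \frac{33729366}{271} \approx -1.2446 \cdot 10^{5}$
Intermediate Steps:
$c = -869$ ($c = 8 - 877 = -869$)
$F = 38814$
$M{\left(U,Z \right)} = \frac{Z}{U}$
$\frac{F}{M{\left(c,271 \right)}} = \frac{38814}{271 \frac{1}{-869}} = \frac{38814}{271 \left(- \frac{1}{869}\right)} = \frac{38814}{- \frac{271}{869}} = 38814 \left(- \frac{869}{271}\right) = - \frac{33729366}{271}$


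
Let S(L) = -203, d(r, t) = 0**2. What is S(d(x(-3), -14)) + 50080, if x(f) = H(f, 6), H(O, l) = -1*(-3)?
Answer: 49877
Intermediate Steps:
H(O, l) = 3
x(f) = 3
d(r, t) = 0
S(d(x(-3), -14)) + 50080 = -203 + 50080 = 49877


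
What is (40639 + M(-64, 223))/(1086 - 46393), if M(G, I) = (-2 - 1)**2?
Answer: -40648/45307 ≈ -0.89717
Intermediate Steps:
M(G, I) = 9 (M(G, I) = (-3)**2 = 9)
(40639 + M(-64, 223))/(1086 - 46393) = (40639 + 9)/(1086 - 46393) = 40648/(-45307) = 40648*(-1/45307) = -40648/45307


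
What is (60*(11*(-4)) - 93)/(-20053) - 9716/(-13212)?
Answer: 57735836/66235059 ≈ 0.87168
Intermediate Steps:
(60*(11*(-4)) - 93)/(-20053) - 9716/(-13212) = (60*(-44) - 93)*(-1/20053) - 9716*(-1/13212) = (-2640 - 93)*(-1/20053) + 2429/3303 = -2733*(-1/20053) + 2429/3303 = 2733/20053 + 2429/3303 = 57735836/66235059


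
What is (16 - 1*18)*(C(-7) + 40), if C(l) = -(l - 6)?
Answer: -106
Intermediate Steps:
C(l) = 6 - l (C(l) = -(-6 + l) = 6 - l)
(16 - 1*18)*(C(-7) + 40) = (16 - 1*18)*((6 - 1*(-7)) + 40) = (16 - 18)*((6 + 7) + 40) = -2*(13 + 40) = -2*53 = -106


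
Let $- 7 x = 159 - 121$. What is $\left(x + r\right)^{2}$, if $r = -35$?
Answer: $\frac{80089}{49} \approx 1634.5$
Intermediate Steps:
$x = - \frac{38}{7}$ ($x = - \frac{159 - 121}{7} = \left(- \frac{1}{7}\right) 38 = - \frac{38}{7} \approx -5.4286$)
$\left(x + r\right)^{2} = \left(- \frac{38}{7} - 35\right)^{2} = \left(- \frac{283}{7}\right)^{2} = \frac{80089}{49}$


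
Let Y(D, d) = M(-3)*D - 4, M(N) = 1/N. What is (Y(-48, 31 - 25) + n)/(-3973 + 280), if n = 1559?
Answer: -1571/3693 ≈ -0.42540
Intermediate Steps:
M(N) = 1/N
Y(D, d) = -4 - D/3 (Y(D, d) = D/(-3) - 4 = -D/3 - 4 = -4 - D/3)
(Y(-48, 31 - 25) + n)/(-3973 + 280) = ((-4 - 1/3*(-48)) + 1559)/(-3973 + 280) = ((-4 + 16) + 1559)/(-3693) = (12 + 1559)*(-1/3693) = 1571*(-1/3693) = -1571/3693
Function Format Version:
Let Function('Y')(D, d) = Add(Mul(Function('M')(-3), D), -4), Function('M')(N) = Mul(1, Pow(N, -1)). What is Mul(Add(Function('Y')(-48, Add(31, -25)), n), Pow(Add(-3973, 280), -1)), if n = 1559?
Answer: Rational(-1571, 3693) ≈ -0.42540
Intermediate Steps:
Function('M')(N) = Pow(N, -1)
Function('Y')(D, d) = Add(-4, Mul(Rational(-1, 3), D)) (Function('Y')(D, d) = Add(Mul(Pow(-3, -1), D), -4) = Add(Mul(Rational(-1, 3), D), -4) = Add(-4, Mul(Rational(-1, 3), D)))
Mul(Add(Function('Y')(-48, Add(31, -25)), n), Pow(Add(-3973, 280), -1)) = Mul(Add(Add(-4, Mul(Rational(-1, 3), -48)), 1559), Pow(Add(-3973, 280), -1)) = Mul(Add(Add(-4, 16), 1559), Pow(-3693, -1)) = Mul(Add(12, 1559), Rational(-1, 3693)) = Mul(1571, Rational(-1, 3693)) = Rational(-1571, 3693)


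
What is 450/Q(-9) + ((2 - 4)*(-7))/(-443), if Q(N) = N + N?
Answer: -11089/443 ≈ -25.032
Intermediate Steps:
Q(N) = 2*N
450/Q(-9) + ((2 - 4)*(-7))/(-443) = 450/((2*(-9))) + ((2 - 4)*(-7))/(-443) = 450/(-18) - 2*(-7)*(-1/443) = 450*(-1/18) + 14*(-1/443) = -25 - 14/443 = -11089/443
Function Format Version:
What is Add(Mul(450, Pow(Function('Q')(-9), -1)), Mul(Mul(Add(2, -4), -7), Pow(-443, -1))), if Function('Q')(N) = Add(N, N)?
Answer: Rational(-11089, 443) ≈ -25.032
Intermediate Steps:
Function('Q')(N) = Mul(2, N)
Add(Mul(450, Pow(Function('Q')(-9), -1)), Mul(Mul(Add(2, -4), -7), Pow(-443, -1))) = Add(Mul(450, Pow(Mul(2, -9), -1)), Mul(Mul(Add(2, -4), -7), Pow(-443, -1))) = Add(Mul(450, Pow(-18, -1)), Mul(Mul(-2, -7), Rational(-1, 443))) = Add(Mul(450, Rational(-1, 18)), Mul(14, Rational(-1, 443))) = Add(-25, Rational(-14, 443)) = Rational(-11089, 443)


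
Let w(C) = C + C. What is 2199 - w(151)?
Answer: 1897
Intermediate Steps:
w(C) = 2*C
2199 - w(151) = 2199 - 2*151 = 2199 - 1*302 = 2199 - 302 = 1897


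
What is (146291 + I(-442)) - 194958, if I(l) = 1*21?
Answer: -48646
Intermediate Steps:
I(l) = 21
(146291 + I(-442)) - 194958 = (146291 + 21) - 194958 = 146312 - 194958 = -48646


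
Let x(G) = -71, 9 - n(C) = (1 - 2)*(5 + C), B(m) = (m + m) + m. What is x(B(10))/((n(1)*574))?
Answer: -71/8610 ≈ -0.0082462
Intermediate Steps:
B(m) = 3*m (B(m) = 2*m + m = 3*m)
n(C) = 14 + C (n(C) = 9 - (1 - 2)*(5 + C) = 9 - (-1)*(5 + C) = 9 - (-5 - C) = 9 + (5 + C) = 14 + C)
x(B(10))/((n(1)*574)) = -71*1/(574*(14 + 1)) = -71/(15*574) = -71/8610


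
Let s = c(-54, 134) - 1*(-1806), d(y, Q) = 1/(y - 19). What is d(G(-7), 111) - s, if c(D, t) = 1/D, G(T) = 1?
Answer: -48763/27 ≈ -1806.0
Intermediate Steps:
d(y, Q) = 1/(-19 + y)
s = 97523/54 (s = 1/(-54) - 1*(-1806) = -1/54 + 1806 = 97523/54 ≈ 1806.0)
d(G(-7), 111) - s = 1/(-19 + 1) - 1*97523/54 = 1/(-18) - 97523/54 = -1/18 - 97523/54 = -48763/27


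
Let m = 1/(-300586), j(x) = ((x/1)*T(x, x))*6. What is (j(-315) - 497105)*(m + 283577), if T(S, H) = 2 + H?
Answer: 8052128218770265/300586 ≈ 2.6788e+10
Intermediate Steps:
j(x) = 6*x*(2 + x) (j(x) = ((x/1)*(2 + x))*6 = ((x*1)*(2 + x))*6 = (x*(2 + x))*6 = 6*x*(2 + x))
m = -1/300586 ≈ -3.3268e-6
(j(-315) - 497105)*(m + 283577) = (6*(-315)*(2 - 315) - 497105)*(-1/300586 + 283577) = (6*(-315)*(-313) - 497105)*(85239276121/300586) = (591570 - 497105)*(85239276121/300586) = 94465*(85239276121/300586) = 8052128218770265/300586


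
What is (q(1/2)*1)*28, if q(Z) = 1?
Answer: 28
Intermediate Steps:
(q(1/2)*1)*28 = (1*1)*28 = 1*28 = 28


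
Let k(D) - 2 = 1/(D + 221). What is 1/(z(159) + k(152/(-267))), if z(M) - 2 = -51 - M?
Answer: -58855/12123863 ≈ -0.0048545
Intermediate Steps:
k(D) = 2 + 1/(221 + D) (k(D) = 2 + 1/(D + 221) = 2 + 1/(221 + D))
z(M) = -49 - M (z(M) = 2 + (-51 - M) = -49 - M)
1/(z(159) + k(152/(-267))) = 1/((-49 - 1*159) + (443 + 2*(152/(-267)))/(221 + 152/(-267))) = 1/((-49 - 159) + (443 + 2*(152*(-1/267)))/(221 + 152*(-1/267))) = 1/(-208 + (443 + 2*(-152/267))/(221 - 152/267)) = 1/(-208 + (443 - 304/267)/(58855/267)) = 1/(-208 + (267/58855)*(117977/267)) = 1/(-208 + 117977/58855) = 1/(-12123863/58855) = -58855/12123863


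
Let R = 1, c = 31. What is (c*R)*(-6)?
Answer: -186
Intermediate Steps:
(c*R)*(-6) = (31*1)*(-6) = 31*(-6) = -186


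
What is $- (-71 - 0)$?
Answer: $71$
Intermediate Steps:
$- (-71 - 0) = - (-71 + 0) = \left(-1\right) \left(-71\right) = 71$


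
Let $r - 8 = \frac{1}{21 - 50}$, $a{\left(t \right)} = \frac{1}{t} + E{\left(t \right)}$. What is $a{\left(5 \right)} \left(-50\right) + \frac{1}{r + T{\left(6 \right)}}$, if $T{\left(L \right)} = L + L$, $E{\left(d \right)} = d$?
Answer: $- \frac{150511}{579} \approx -259.95$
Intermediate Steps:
$T{\left(L \right)} = 2 L$
$a{\left(t \right)} = t + \frac{1}{t}$ ($a{\left(t \right)} = \frac{1}{t} + t = t + \frac{1}{t}$)
$r = \frac{231}{29}$ ($r = 8 + \frac{1}{21 - 50} = 8 + \frac{1}{-29} = 8 - \frac{1}{29} = \frac{231}{29} \approx 7.9655$)
$a{\left(5 \right)} \left(-50\right) + \frac{1}{r + T{\left(6 \right)}} = \left(5 + \frac{1}{5}\right) \left(-50\right) + \frac{1}{\frac{231}{29} + 2 \cdot 6} = \left(5 + \frac{1}{5}\right) \left(-50\right) + \frac{1}{\frac{231}{29} + 12} = \frac{26}{5} \left(-50\right) + \frac{1}{\frac{579}{29}} = -260 + \frac{29}{579} = - \frac{150511}{579}$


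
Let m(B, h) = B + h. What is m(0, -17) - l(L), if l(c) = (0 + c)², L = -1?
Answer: -18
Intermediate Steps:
l(c) = c²
m(0, -17) - l(L) = (0 - 17) - 1*(-1)² = -17 - 1*1 = -17 - 1 = -18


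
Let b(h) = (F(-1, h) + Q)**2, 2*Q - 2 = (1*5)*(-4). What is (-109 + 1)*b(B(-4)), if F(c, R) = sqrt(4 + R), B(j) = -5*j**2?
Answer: -540 + 3888*I*sqrt(19) ≈ -540.0 + 16947.0*I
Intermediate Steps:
Q = -9 (Q = 1 + ((1*5)*(-4))/2 = 1 + (5*(-4))/2 = 1 + (1/2)*(-20) = 1 - 10 = -9)
b(h) = (-9 + sqrt(4 + h))**2 (b(h) = (sqrt(4 + h) - 9)**2 = (-9 + sqrt(4 + h))**2)
(-109 + 1)*b(B(-4)) = (-109 + 1)*(-9 + sqrt(4 - 5*(-4)**2))**2 = -108*(-9 + sqrt(4 - 5*16))**2 = -108*(-9 + sqrt(4 - 80))**2 = -108*(-9 + sqrt(-76))**2 = -108*(-9 + 2*I*sqrt(19))**2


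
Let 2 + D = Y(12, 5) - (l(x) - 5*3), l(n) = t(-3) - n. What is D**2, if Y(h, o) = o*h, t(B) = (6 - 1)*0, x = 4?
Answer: 5929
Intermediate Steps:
t(B) = 0 (t(B) = 5*0 = 0)
l(n) = -n (l(n) = 0 - n = -n)
Y(h, o) = h*o
D = 77 (D = -2 + (12*5 - (-1*4 - 5*3)) = -2 + (60 - (-4 - 15)) = -2 + (60 - 1*(-19)) = -2 + (60 + 19) = -2 + 79 = 77)
D**2 = 77**2 = 5929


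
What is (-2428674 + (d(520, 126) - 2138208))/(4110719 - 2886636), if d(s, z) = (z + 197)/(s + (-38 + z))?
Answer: -146140207/39170656 ≈ -3.7309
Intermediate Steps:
d(s, z) = (197 + z)/(-38 + s + z)
(-2428674 + (d(520, 126) - 2138208))/(4110719 - 2886636) = (-2428674 + ((197 + 126)/(-38 + 520 + 126) - 2138208))/(4110719 - 2886636) = (-2428674 + (323/608 - 2138208))/1224083 = (-2428674 + ((1/608)*323 - 2138208))*(1/1224083) = (-2428674 + (17/32 - 2138208))*(1/1224083) = (-2428674 - 68422639/32)*(1/1224083) = -146140207/32*1/1224083 = -146140207/39170656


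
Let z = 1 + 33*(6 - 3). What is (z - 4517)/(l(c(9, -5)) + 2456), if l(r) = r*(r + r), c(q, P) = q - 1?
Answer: -4417/2584 ≈ -1.7094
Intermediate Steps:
c(q, P) = -1 + q
l(r) = 2*r² (l(r) = r*(2*r) = 2*r²)
z = 100 (z = 1 + 33*3 = 1 + 99 = 100)
(z - 4517)/(l(c(9, -5)) + 2456) = (100 - 4517)/(2*(-1 + 9)² + 2456) = -4417/(2*8² + 2456) = -4417/(2*64 + 2456) = -4417/(128 + 2456) = -4417/2584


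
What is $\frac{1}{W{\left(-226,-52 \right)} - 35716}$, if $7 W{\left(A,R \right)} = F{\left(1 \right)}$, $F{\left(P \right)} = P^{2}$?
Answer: $- \frac{7}{250011} \approx -2.7999 \cdot 10^{-5}$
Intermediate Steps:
$W{\left(A,R \right)} = \frac{1}{7}$ ($W{\left(A,R \right)} = \frac{1^{2}}{7} = \frac{1}{7} \cdot 1 = \frac{1}{7}$)
$\frac{1}{W{\left(-226,-52 \right)} - 35716} = \frac{1}{\frac{1}{7} - 35716} = \frac{1}{- \frac{250011}{7}} = - \frac{7}{250011}$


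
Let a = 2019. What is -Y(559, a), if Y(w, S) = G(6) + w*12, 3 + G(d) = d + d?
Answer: -6717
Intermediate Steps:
G(d) = -3 + 2*d (G(d) = -3 + (d + d) = -3 + 2*d)
Y(w, S) = 9 + 12*w (Y(w, S) = (-3 + 2*6) + w*12 = (-3 + 12) + 12*w = 9 + 12*w)
-Y(559, a) = -(9 + 12*559) = -(9 + 6708) = -1*6717 = -6717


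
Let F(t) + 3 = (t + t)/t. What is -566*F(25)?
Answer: 566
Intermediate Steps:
F(t) = -1 (F(t) = -3 + (t + t)/t = -3 + (2*t)/t = -3 + 2 = -1)
-566*F(25) = -566*(-1) = 566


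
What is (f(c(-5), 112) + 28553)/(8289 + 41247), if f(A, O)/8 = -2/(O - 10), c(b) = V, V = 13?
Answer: 33865/58752 ≈ 0.57641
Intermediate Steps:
c(b) = 13
f(A, O) = -16/(-10 + O) (f(A, O) = 8*(-2/(O - 10)) = 8*(-2/(-10 + O)) = -16/(-10 + O))
(f(c(-5), 112) + 28553)/(8289 + 41247) = (-16/(-10 + 112) + 28553)/(8289 + 41247) = (-16/102 + 28553)/49536 = (-16*1/102 + 28553)*(1/49536) = (-8/51 + 28553)*(1/49536) = (1456195/51)*(1/49536) = 33865/58752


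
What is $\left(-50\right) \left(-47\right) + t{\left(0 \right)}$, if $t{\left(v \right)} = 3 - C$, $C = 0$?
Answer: $2353$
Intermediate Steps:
$t{\left(v \right)} = 3$ ($t{\left(v \right)} = 3 - 0 = 3 + 0 = 3$)
$\left(-50\right) \left(-47\right) + t{\left(0 \right)} = \left(-50\right) \left(-47\right) + 3 = 2350 + 3 = 2353$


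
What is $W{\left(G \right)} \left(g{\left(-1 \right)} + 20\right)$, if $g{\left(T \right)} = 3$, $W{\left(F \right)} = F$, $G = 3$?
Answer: $69$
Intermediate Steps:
$W{\left(G \right)} \left(g{\left(-1 \right)} + 20\right) = 3 \left(3 + 20\right) = 3 \cdot 23 = 69$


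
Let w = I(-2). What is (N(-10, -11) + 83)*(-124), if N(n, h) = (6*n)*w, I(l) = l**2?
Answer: 19468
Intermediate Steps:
w = 4 (w = (-2)**2 = 4)
N(n, h) = 24*n (N(n, h) = (6*n)*4 = 24*n)
(N(-10, -11) + 83)*(-124) = (24*(-10) + 83)*(-124) = (-240 + 83)*(-124) = -157*(-124) = 19468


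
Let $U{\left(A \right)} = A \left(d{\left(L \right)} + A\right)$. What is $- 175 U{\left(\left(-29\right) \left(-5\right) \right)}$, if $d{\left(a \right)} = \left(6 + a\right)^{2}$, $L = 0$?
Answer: $-4592875$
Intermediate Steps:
$U{\left(A \right)} = A \left(36 + A\right)$ ($U{\left(A \right)} = A \left(\left(6 + 0\right)^{2} + A\right) = A \left(6^{2} + A\right) = A \left(36 + A\right)$)
$- 175 U{\left(\left(-29\right) \left(-5\right) \right)} = - 175 \left(-29\right) \left(-5\right) \left(36 - -145\right) = - 175 \cdot 145 \left(36 + 145\right) = - 175 \cdot 145 \cdot 181 = \left(-175\right) 26245 = -4592875$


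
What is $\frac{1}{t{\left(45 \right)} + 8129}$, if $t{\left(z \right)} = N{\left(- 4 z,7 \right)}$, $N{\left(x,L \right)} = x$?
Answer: $\frac{1}{7949} \approx 0.0001258$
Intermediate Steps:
$t{\left(z \right)} = - 4 z$
$\frac{1}{t{\left(45 \right)} + 8129} = \frac{1}{\left(-4\right) 45 + 8129} = \frac{1}{-180 + 8129} = \frac{1}{7949}$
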